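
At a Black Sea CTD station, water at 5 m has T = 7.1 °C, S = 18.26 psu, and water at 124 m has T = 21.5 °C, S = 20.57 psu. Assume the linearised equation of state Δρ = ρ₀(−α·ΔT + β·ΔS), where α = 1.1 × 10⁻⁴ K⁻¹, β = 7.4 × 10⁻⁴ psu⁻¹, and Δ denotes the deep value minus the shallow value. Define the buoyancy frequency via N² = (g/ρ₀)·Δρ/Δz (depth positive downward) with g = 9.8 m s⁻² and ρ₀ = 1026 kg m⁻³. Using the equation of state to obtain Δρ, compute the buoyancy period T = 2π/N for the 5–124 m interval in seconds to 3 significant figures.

1.96 × 10³ s

ΔT = +14.4 K, ΔS = +2.31 psu (deep − shallow).
Δρ/ρ₀ = −αΔT + βΔS = -1.584 × 10⁻³ + 1.7094 × 10⁻³ = 1.254 × 10⁻⁴, so Δρ ≈ 0.1287 kg m⁻³.
N² = (g/ρ₀)·Δρ/Δz = g·(Δρ/ρ₀)/Δz = 9.8 × 1.254 × 10⁻⁴ / 119 = 1.0327 × 10⁻⁵ s⁻².
N = √(1.0327 × 10⁻⁵) = 3.2136 × 10⁻³ rad s⁻¹ → T = 2π/N = 1.9552 × 10³ s ≈ 1.96 × 10³ s.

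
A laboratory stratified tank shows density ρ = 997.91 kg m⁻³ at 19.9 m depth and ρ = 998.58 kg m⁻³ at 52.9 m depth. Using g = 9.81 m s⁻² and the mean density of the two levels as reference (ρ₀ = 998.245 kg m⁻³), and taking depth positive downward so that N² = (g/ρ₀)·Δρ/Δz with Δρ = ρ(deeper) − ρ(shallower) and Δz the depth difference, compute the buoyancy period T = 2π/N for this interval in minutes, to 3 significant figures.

Δρ = 998.58 − 997.91 = 0.67 kg m⁻³ over Δz = 52.9 − 19.9 = 33 m.
N² = (9.81/998.245) × (0.67/33) = 1.9952 × 10⁻⁴ s⁻².
N = √(1.9952 × 10⁻⁴) = 0.014125 rad s⁻¹, so T = 2π/N = 444.83 s = 7.4138 min ≈ 7.41 min.

7.41 min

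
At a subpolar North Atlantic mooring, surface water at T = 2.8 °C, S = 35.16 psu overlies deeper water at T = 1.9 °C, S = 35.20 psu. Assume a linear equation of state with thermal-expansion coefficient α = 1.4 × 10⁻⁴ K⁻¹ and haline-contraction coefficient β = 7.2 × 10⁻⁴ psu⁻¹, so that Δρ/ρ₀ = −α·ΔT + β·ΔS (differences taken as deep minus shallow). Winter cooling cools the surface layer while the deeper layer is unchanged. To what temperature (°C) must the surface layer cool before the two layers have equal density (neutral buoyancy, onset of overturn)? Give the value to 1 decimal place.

Neutral buoyancy requires Δρ = 0, i.e. −α(T_deep − T_surf′) + β(S_deep − S_surf) = 0.
T_surf′ = T_deep − (β/α)·ΔS = 1.9 − (7.2 × 10⁻⁴/1.4 × 10⁻⁴)·(+0.04) = 1.694 °C.
Cooling required: 2.8 − (1.694) = 1.106 °C.

1.7 °C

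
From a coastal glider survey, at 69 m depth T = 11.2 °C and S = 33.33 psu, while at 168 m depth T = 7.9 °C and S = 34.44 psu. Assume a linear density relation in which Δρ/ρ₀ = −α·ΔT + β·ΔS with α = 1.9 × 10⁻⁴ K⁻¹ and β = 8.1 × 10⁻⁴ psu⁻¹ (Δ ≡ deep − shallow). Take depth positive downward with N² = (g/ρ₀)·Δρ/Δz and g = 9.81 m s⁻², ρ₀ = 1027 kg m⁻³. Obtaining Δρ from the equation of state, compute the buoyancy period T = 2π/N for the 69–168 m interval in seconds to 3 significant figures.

ΔT = -3.3 K, ΔS = +1.11 psu (deep − shallow).
Δρ/ρ₀ = −αΔT + βΔS = 6.27 × 10⁻⁴ + 8.991 × 10⁻⁴ = 1.5261 × 10⁻³, so Δρ ≈ 1.567 kg m⁻³.
N² = (g/ρ₀)·Δρ/Δz = g·(Δρ/ρ₀)/Δz = 9.81 × 1.5261 × 10⁻³ / 99 = 1.5122 × 10⁻⁴ s⁻².
N = √(1.5122 × 10⁻⁴) = 0.012297 rad s⁻¹ → T = 2π/N = 510.95 s ≈ 511 s.

511 s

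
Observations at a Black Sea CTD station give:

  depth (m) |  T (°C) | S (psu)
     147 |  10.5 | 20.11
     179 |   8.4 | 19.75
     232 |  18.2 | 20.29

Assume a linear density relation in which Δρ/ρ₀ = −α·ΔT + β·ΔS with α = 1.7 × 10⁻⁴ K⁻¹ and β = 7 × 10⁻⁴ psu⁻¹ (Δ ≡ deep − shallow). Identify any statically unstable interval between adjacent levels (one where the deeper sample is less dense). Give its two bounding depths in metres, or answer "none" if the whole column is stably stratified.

Evaluate Δρ/ρ₀ = −αΔT + βΔS across each adjacent pair:
  147–179 m: −αΔT+βΔS = −(1.7 × 10⁻⁴)(-2.1)+(7 × 10⁻⁴)(-0.36) = 1.1 × 10⁻⁴ → stable
  179–232 m: −αΔT+βΔS = −(1.7 × 10⁻⁴)(+9.8)+(7 × 10⁻⁴)(+0.54) = -1.3 × 10⁻³ → UNSTABLE
The 179–232 m interval has Δρ < 0: lighter water underlies denser water.

179–232 m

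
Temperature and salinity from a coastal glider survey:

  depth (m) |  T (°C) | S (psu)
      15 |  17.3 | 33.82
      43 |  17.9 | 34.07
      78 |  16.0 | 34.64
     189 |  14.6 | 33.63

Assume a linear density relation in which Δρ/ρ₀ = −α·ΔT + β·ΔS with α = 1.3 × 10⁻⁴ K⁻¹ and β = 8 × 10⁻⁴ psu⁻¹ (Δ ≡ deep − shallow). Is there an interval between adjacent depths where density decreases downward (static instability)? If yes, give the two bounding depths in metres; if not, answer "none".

Evaluate Δρ/ρ₀ = −αΔT + βΔS across each adjacent pair:
  15–43 m: −αΔT+βΔS = −(1.3 × 10⁻⁴)(+0.6)+(8 × 10⁻⁴)(+0.25) = 1.2 × 10⁻⁴ → stable
  43–78 m: −αΔT+βΔS = −(1.3 × 10⁻⁴)(-1.9)+(8 × 10⁻⁴)(+0.57) = 7.0 × 10⁻⁴ → stable
  78–189 m: −αΔT+βΔS = −(1.3 × 10⁻⁴)(-1.4)+(8 × 10⁻⁴)(-1.01) = -6.3 × 10⁻⁴ → UNSTABLE
The 78–189 m interval has Δρ < 0: lighter water underlies denser water.

78–189 m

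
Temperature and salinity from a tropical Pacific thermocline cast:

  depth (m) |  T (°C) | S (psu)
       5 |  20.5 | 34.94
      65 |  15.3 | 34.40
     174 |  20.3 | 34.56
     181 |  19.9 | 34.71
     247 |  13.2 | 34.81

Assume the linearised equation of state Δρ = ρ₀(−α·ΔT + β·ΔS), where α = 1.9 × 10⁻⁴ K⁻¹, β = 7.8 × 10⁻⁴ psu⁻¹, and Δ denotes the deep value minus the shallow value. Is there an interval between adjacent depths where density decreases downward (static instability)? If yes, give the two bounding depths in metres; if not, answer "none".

Evaluate Δρ/ρ₀ = −αΔT + βΔS across each adjacent pair:
  5–65 m: −αΔT+βΔS = −(1.9 × 10⁻⁴)(-5.2)+(7.8 × 10⁻⁴)(-0.54) = 5.7 × 10⁻⁴ → stable
  65–174 m: −αΔT+βΔS = −(1.9 × 10⁻⁴)(+5.0)+(7.8 × 10⁻⁴)(+0.16) = -8.3 × 10⁻⁴ → UNSTABLE
  174–181 m: −αΔT+βΔS = −(1.9 × 10⁻⁴)(-0.4)+(7.8 × 10⁻⁴)(+0.15) = 1.9 × 10⁻⁴ → stable
  181–247 m: −αΔT+βΔS = −(1.9 × 10⁻⁴)(-6.7)+(7.8 × 10⁻⁴)(+0.10) = 1.4 × 10⁻³ → stable
The 65–174 m interval has Δρ < 0: lighter water underlies denser water.

65–174 m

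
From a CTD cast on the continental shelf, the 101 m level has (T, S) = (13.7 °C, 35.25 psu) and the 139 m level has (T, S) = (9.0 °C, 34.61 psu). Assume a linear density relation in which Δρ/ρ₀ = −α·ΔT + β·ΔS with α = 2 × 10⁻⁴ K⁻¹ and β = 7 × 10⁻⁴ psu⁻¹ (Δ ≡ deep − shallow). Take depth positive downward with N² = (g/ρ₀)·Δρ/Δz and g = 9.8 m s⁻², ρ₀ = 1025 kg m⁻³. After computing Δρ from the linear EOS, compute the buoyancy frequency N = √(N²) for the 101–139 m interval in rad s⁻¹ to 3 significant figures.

0.0113 rad s⁻¹

ΔT = -4.7 K, ΔS = -0.64 psu (deep − shallow).
Δρ/ρ₀ = −αΔT + βΔS = 9.40 × 10⁻⁴ − 4.48 × 10⁻⁴ = 4.92 × 10⁻⁴, so Δρ ≈ 0.5043 kg m⁻³.
N² = (g/ρ₀)·Δρ/Δz = g·(Δρ/ρ₀)/Δz = 9.8 × 4.92 × 10⁻⁴ / 38 = 1.2688 × 10⁻⁴ s⁻².
N = √(1.2688 × 10⁻⁴) = 0.011264 rad s⁻¹ ≈ 0.0113 rad s⁻¹.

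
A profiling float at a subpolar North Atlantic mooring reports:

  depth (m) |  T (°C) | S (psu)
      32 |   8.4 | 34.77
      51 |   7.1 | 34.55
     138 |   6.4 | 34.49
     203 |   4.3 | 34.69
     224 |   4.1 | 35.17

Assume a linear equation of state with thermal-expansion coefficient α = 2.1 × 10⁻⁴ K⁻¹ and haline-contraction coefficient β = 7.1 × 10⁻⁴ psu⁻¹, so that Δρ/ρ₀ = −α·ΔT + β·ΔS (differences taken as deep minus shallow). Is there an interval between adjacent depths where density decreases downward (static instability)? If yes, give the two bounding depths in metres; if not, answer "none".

none

Evaluate Δρ/ρ₀ = −αΔT + βΔS across each adjacent pair:
  32–51 m: −αΔT+βΔS = −(2.1 × 10⁻⁴)(-1.3)+(7.1 × 10⁻⁴)(-0.22) = 1.2 × 10⁻⁴ → stable
  51–138 m: −αΔT+βΔS = −(2.1 × 10⁻⁴)(-0.7)+(7.1 × 10⁻⁴)(-0.06) = 1.0 × 10⁻⁴ → stable
  138–203 m: −αΔT+βΔS = −(2.1 × 10⁻⁴)(-2.1)+(7.1 × 10⁻⁴)(+0.20) = 5.8 × 10⁻⁴ → stable
  203–224 m: −αΔT+βΔS = −(2.1 × 10⁻⁴)(-0.2)+(7.1 × 10⁻⁴)(+0.48) = 3.8 × 10⁻⁴ → stable
Every interval has Δρ > 0: the column is stably stratified throughout.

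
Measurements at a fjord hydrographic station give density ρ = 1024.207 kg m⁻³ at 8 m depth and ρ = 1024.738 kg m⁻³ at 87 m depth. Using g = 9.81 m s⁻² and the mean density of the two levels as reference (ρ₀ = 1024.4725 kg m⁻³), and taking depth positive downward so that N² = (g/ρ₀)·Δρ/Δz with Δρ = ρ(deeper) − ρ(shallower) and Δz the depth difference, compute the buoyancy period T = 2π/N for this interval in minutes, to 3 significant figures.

Δρ = 1024.738 − 1024.207 = 0.531 kg m⁻³ over Δz = 87 − 8 = 79 m.
N² = (9.81/1024.4725) × (0.531/79) = 6.4363 × 10⁻⁵ s⁻².
N = √(6.4363 × 10⁻⁵) = 8.0227 × 10⁻³ rad s⁻¹, so T = 2π/N = 783.18 s = 13.053 min ≈ 13.1 min.

13.1 min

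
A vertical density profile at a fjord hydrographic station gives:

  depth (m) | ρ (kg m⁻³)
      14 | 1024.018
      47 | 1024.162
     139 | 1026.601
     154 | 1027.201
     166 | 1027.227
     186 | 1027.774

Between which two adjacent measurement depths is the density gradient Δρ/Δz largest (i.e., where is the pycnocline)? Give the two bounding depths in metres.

139–154 m

Compute the density gradient over each adjacent pair:
  14–47 m: Δρ/Δz = 0.144/33 = 4.4 × 10⁻³ kg m⁻⁴
  47–139 m: Δρ/Δz = 2.439/92 = 0.027 kg m⁻⁴
  139–154 m: Δρ/Δz = 0.600/15 = 0.040 kg m⁻⁴
  154–166 m: Δρ/Δz = 0.026/12 = 2.2 × 10⁻³ kg m⁻⁴
  166–186 m: Δρ/Δz = 0.547/20 = 0.027 kg m⁻⁴
The largest gradient is in the 139–154 m interval — the pycnocline.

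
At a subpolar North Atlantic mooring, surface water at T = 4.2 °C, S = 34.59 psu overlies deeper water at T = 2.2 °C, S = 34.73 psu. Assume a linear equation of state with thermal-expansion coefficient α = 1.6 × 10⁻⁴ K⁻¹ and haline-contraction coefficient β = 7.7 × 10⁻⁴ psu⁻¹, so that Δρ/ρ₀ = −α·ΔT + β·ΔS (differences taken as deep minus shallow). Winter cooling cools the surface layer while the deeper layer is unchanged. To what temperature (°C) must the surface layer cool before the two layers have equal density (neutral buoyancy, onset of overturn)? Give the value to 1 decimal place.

1.5 °C

Neutral buoyancy requires Δρ = 0, i.e. −α(T_deep − T_surf′) + β(S_deep − S_surf) = 0.
T_surf′ = T_deep − (β/α)·ΔS = 2.2 − (7.7 × 10⁻⁴/1.6 × 10⁻⁴)·(+0.14) = 1.526 °C.
Cooling required: 4.2 − (1.526) = 2.674 °C.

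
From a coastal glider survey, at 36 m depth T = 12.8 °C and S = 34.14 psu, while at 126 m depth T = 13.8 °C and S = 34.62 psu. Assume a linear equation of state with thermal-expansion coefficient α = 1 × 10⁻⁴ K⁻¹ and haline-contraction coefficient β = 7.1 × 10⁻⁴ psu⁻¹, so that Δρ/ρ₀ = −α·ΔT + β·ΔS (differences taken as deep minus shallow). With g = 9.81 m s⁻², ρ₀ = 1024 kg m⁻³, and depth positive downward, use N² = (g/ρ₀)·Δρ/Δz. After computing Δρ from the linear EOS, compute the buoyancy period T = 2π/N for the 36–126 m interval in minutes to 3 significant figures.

20.4 min

ΔT = +1.0 K, ΔS = +0.48 psu (deep − shallow).
Δρ/ρ₀ = −αΔT + βΔS = -1.00 × 10⁻⁴ + 3.408 × 10⁻⁴ = 2.408 × 10⁻⁴, so Δρ ≈ 0.2466 kg m⁻³.
N² = (g/ρ₀)·Δρ/Δz = g·(Δρ/ρ₀)/Δz = 9.81 × 2.408 × 10⁻⁴ / 90 = 2.6247 × 10⁻⁵ s⁻².
N = √(2.6247 × 10⁻⁵) = 5.1232 × 10⁻³ rad s⁻¹ → T = 2π/N = 1.2264 × 10³ s = 20.440 min ≈ 20.4 min.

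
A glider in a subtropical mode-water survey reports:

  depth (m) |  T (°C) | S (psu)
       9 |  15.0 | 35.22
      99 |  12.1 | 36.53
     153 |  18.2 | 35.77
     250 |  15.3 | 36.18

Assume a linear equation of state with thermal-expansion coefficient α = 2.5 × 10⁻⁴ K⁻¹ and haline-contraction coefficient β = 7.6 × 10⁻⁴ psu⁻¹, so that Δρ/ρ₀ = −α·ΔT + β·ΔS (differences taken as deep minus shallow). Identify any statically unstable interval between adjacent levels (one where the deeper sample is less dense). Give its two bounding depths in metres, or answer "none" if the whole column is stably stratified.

Evaluate Δρ/ρ₀ = −αΔT + βΔS across each adjacent pair:
  9–99 m: −αΔT+βΔS = −(2.5 × 10⁻⁴)(-2.9)+(7.6 × 10⁻⁴)(+1.31) = 1.7 × 10⁻³ → stable
  99–153 m: −αΔT+βΔS = −(2.5 × 10⁻⁴)(+6.1)+(7.6 × 10⁻⁴)(-0.76) = -2.1 × 10⁻³ → UNSTABLE
  153–250 m: −αΔT+βΔS = −(2.5 × 10⁻⁴)(-2.9)+(7.6 × 10⁻⁴)(+0.41) = 1.0 × 10⁻³ → stable
The 99–153 m interval has Δρ < 0: lighter water underlies denser water.

99–153 m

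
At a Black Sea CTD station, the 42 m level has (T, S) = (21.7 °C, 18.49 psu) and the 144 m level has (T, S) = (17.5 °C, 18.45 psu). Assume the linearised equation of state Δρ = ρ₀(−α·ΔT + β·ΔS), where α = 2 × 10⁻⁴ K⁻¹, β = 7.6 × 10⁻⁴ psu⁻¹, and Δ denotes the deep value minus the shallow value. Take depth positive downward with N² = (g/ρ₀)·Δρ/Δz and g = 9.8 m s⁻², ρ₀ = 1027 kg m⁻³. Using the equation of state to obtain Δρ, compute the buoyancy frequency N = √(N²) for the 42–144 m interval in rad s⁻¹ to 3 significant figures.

8.82 × 10⁻³ rad s⁻¹

ΔT = -4.2 K, ΔS = -0.04 psu (deep − shallow).
Δρ/ρ₀ = −αΔT + βΔS = 8.40 × 10⁻⁴ − 3.04 × 10⁻⁵ = 8.096 × 10⁻⁴, so Δρ ≈ 0.8315 kg m⁻³.
N² = (g/ρ₀)·Δρ/Δz = g·(Δρ/ρ₀)/Δz = 9.8 × 8.096 × 10⁻⁴ / 102 = 7.7785 × 10⁻⁵ s⁻².
N = √(7.7785 × 10⁻⁵) = 8.8196 × 10⁻³ rad s⁻¹ ≈ 8.82 × 10⁻³ rad s⁻¹.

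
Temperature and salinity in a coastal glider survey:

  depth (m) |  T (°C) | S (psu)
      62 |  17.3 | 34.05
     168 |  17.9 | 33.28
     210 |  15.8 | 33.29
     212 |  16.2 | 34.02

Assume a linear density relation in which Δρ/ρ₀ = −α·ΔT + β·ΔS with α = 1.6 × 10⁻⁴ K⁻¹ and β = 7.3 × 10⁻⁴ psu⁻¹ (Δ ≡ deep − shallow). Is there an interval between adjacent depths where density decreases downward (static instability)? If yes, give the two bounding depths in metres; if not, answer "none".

Evaluate Δρ/ρ₀ = −αΔT + βΔS across each adjacent pair:
  62–168 m: −αΔT+βΔS = −(1.6 × 10⁻⁴)(+0.6)+(7.3 × 10⁻⁴)(-0.77) = -6.6 × 10⁻⁴ → UNSTABLE
  168–210 m: −αΔT+βΔS = −(1.6 × 10⁻⁴)(-2.1)+(7.3 × 10⁻⁴)(+0.01) = 3.4 × 10⁻⁴ → stable
  210–212 m: −αΔT+βΔS = −(1.6 × 10⁻⁴)(+0.4)+(7.3 × 10⁻⁴)(+0.73) = 4.7 × 10⁻⁴ → stable
The 62–168 m interval has Δρ < 0: lighter water underlies denser water.

62–168 m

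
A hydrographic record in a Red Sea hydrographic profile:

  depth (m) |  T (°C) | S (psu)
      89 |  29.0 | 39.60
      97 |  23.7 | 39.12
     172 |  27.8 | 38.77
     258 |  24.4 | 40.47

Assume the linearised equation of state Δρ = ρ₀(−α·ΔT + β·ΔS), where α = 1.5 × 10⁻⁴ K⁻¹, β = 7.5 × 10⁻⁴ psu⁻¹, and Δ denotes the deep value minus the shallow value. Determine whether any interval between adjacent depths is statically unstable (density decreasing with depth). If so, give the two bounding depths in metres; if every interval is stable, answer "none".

Evaluate Δρ/ρ₀ = −αΔT + βΔS across each adjacent pair:
  89–97 m: −αΔT+βΔS = −(1.5 × 10⁻⁴)(-5.3)+(7.5 × 10⁻⁴)(-0.48) = 4.3 × 10⁻⁴ → stable
  97–172 m: −αΔT+βΔS = −(1.5 × 10⁻⁴)(+4.1)+(7.5 × 10⁻⁴)(-0.35) = -8.8 × 10⁻⁴ → UNSTABLE
  172–258 m: −αΔT+βΔS = −(1.5 × 10⁻⁴)(-3.4)+(7.5 × 10⁻⁴)(+1.70) = 1.8 × 10⁻³ → stable
The 97–172 m interval has Δρ < 0: lighter water underlies denser water.

97–172 m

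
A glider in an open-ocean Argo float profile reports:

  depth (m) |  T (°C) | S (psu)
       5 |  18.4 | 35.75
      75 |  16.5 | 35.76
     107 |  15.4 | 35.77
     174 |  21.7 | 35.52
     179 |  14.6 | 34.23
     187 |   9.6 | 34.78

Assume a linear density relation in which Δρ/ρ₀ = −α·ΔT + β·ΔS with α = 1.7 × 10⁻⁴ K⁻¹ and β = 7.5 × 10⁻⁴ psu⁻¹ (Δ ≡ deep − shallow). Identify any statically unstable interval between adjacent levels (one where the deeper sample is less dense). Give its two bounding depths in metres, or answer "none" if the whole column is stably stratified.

107–174 m

Evaluate Δρ/ρ₀ = −αΔT + βΔS across each adjacent pair:
  5–75 m: −αΔT+βΔS = −(1.7 × 10⁻⁴)(-1.9)+(7.5 × 10⁻⁴)(+0.01) = 3.3 × 10⁻⁴ → stable
  75–107 m: −αΔT+βΔS = −(1.7 × 10⁻⁴)(-1.1)+(7.5 × 10⁻⁴)(+0.01) = 1.9 × 10⁻⁴ → stable
  107–174 m: −αΔT+βΔS = −(1.7 × 10⁻⁴)(+6.3)+(7.5 × 10⁻⁴)(-0.25) = -1.3 × 10⁻³ → UNSTABLE
  174–179 m: −αΔT+βΔS = −(1.7 × 10⁻⁴)(-7.1)+(7.5 × 10⁻⁴)(-1.29) = 2.4 × 10⁻⁴ → stable
  179–187 m: −αΔT+βΔS = −(1.7 × 10⁻⁴)(-5.0)+(7.5 × 10⁻⁴)(+0.55) = 1.3 × 10⁻³ → stable
The 107–174 m interval has Δρ < 0: lighter water underlies denser water.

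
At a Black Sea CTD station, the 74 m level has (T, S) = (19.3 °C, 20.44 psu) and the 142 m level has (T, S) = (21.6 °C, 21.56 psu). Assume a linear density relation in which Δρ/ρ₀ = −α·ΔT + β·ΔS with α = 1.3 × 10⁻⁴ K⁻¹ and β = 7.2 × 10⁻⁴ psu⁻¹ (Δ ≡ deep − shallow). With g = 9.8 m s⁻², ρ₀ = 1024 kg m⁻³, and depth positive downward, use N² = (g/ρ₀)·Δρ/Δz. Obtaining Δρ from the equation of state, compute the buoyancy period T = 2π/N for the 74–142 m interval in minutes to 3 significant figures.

12.2 min

ΔT = +2.3 K, ΔS = +1.12 psu (deep − shallow).
Δρ/ρ₀ = −αΔT + βΔS = -2.99 × 10⁻⁴ + 8.064 × 10⁻⁴ = 5.074 × 10⁻⁴, so Δρ ≈ 0.5196 kg m⁻³.
N² = (g/ρ₀)·Δρ/Δz = g·(Δρ/ρ₀)/Δz = 9.8 × 5.074 × 10⁻⁴ / 68 = 7.3125 × 10⁻⁵ s⁻².
N = √(7.3125 × 10⁻⁵) = 8.5513 × 10⁻³ rad s⁻¹ → T = 2π/N = 734.76 s = 12.246 min ≈ 12.2 min.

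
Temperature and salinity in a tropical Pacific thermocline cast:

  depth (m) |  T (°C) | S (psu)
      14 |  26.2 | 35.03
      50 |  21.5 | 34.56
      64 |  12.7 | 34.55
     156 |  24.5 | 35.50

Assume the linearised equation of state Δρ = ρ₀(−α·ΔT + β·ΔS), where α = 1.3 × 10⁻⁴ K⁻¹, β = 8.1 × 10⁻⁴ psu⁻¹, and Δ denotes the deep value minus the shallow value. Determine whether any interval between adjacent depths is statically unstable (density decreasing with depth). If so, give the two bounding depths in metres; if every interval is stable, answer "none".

Evaluate Δρ/ρ₀ = −αΔT + βΔS across each adjacent pair:
  14–50 m: −αΔT+βΔS = −(1.3 × 10⁻⁴)(-4.7)+(8.1 × 10⁻⁴)(-0.47) = 2.3 × 10⁻⁴ → stable
  50–64 m: −αΔT+βΔS = −(1.3 × 10⁻⁴)(-8.8)+(8.1 × 10⁻⁴)(-0.01) = 1.1 × 10⁻³ → stable
  64–156 m: −αΔT+βΔS = −(1.3 × 10⁻⁴)(+11.8)+(8.1 × 10⁻⁴)(+0.95) = -7.6 × 10⁻⁴ → UNSTABLE
The 64–156 m interval has Δρ < 0: lighter water underlies denser water.

64–156 m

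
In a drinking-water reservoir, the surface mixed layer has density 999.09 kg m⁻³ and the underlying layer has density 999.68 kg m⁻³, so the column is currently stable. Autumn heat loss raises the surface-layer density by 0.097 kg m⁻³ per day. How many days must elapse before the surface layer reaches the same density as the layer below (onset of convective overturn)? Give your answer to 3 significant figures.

6.08 days

Density deficit of the surface layer: 999.68 − 999.09 = 0.59 kg m⁻³.
Required change = 0.59 / 0.097 = 6.08 days.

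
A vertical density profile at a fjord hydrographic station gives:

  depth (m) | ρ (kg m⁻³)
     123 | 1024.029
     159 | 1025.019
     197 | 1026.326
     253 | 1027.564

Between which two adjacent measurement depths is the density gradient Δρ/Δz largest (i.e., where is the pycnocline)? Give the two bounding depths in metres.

159–197 m

Compute the density gradient over each adjacent pair:
  123–159 m: Δρ/Δz = 0.990/36 = 0.028 kg m⁻⁴
  159–197 m: Δρ/Δz = 1.307/38 = 0.034 kg m⁻⁴
  197–253 m: Δρ/Δz = 1.238/56 = 0.022 kg m⁻⁴
The largest gradient is in the 159–197 m interval — the pycnocline.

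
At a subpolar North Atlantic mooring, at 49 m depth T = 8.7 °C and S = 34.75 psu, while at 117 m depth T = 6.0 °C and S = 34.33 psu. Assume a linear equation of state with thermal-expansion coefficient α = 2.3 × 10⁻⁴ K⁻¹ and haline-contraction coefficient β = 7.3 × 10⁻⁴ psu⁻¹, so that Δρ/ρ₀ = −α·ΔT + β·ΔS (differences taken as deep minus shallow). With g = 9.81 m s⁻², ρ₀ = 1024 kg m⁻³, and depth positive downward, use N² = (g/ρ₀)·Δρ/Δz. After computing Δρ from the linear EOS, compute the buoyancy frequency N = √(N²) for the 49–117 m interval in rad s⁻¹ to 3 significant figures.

6.73 × 10⁻³ rad s⁻¹

ΔT = -2.7 K, ΔS = -0.42 psu (deep − shallow).
Δρ/ρ₀ = −αΔT + βΔS = 6.21 × 10⁻⁴ − 3.066 × 10⁻⁴ = 3.144 × 10⁻⁴, so Δρ ≈ 0.3219 kg m⁻³.
N² = (g/ρ₀)·Δρ/Δz = g·(Δρ/ρ₀)/Δz = 9.81 × 3.144 × 10⁻⁴ / 68 = 4.5357 × 10⁻⁵ s⁻².
N = √(4.5357 × 10⁻⁵) = 6.7348 × 10⁻³ rad s⁻¹ ≈ 6.73 × 10⁻³ rad s⁻¹.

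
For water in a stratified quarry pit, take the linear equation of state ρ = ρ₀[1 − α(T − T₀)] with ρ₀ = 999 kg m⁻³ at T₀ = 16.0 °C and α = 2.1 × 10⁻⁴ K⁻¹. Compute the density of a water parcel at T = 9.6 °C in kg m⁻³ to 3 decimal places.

1000.343 kg m⁻³

T − T₀ = -6.4 K.
Bracket = 1 − α·(-6.4) = 1 + (1.344 × 10⁻³) = 1.0013440.
ρ = 999 × 1.0013440 = 1000.343 kg m⁻³.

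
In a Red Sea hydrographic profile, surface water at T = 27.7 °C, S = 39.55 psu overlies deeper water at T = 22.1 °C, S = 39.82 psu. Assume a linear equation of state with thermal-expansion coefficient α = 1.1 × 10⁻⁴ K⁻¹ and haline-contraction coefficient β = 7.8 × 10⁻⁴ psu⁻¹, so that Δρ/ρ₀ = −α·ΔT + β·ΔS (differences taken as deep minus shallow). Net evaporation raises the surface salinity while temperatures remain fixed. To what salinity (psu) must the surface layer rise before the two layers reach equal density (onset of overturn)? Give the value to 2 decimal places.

Neutral buoyancy requires −α(T_deep − T_surf) + β(S_deep − S_surf′) = 0.
S_surf′ = S_deep − (α/β)·ΔT = 39.82 − (1.1 × 10⁻⁴/7.8 × 10⁻⁴)·(-5.6) = 40.6097 psu.
Increase required: 40.6097 − 39.55 = 1.0597 psu.

40.61 psu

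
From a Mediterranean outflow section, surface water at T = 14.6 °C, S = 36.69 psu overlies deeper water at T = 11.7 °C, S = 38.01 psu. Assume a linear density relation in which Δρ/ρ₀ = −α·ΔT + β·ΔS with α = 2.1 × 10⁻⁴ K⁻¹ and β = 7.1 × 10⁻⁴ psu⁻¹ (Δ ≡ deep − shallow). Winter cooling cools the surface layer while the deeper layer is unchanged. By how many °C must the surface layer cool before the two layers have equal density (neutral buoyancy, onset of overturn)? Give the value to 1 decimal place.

Neutral buoyancy requires Δρ = 0, i.e. −α(T_deep − T_surf′) + β(S_deep − S_surf) = 0.
T_surf′ = T_deep − (β/α)·ΔS = 11.7 − (7.1 × 10⁻⁴/2.1 × 10⁻⁴)·(+1.32) = 7.237 °C.
Cooling required: 14.6 − (7.237) = 7.363 °C.

7.4 °C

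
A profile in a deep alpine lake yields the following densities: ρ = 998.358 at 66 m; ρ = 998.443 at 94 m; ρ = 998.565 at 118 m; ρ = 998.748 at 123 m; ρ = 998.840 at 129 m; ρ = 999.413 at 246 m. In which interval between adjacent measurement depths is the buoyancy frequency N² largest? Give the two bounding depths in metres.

118–123 m

Compute the density gradient over each adjacent pair:
  66–94 m: Δρ/Δz = 0.085/28 = 3.0 × 10⁻³ kg m⁻⁴
  94–118 m: Δρ/Δz = 0.122/24 = 5.1 × 10⁻³ kg m⁻⁴
  118–123 m: Δρ/Δz = 0.183/5 = 0.037 kg m⁻⁴
  123–129 m: Δρ/Δz = 0.092/6 = 0.015 kg m⁻⁴
  129–246 m: Δρ/Δz = 0.573/117 = 4.9 × 10⁻³ kg m⁻⁴
The largest gradient is in the 118–123 m interval — the pycnocline.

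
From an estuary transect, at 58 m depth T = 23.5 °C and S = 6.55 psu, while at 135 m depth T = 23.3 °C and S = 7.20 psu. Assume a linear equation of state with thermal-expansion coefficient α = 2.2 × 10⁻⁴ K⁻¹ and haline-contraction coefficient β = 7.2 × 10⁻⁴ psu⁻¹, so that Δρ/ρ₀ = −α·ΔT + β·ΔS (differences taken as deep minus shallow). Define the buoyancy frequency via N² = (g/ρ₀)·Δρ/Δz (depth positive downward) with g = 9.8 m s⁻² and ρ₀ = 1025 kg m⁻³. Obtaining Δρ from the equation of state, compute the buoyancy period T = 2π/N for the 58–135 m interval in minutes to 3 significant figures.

13.0 min

ΔT = -0.2 K, ΔS = +0.65 psu (deep − shallow).
Δρ/ρ₀ = −αΔT + βΔS = 4.40 × 10⁻⁵ + 4.68 × 10⁻⁴ = 5.12 × 10⁻⁴, so Δρ ≈ 0.5248 kg m⁻³.
N² = (g/ρ₀)·Δρ/Δz = g·(Δρ/ρ₀)/Δz = 9.8 × 5.12 × 10⁻⁴ / 77 = 6.5164 × 10⁻⁵ s⁻².
N = √(6.5164 × 10⁻⁵) = 8.0724 × 10⁻³ rad s⁻¹ → T = 2π/N = 778.35 s = 12.973 min ≈ 13.0 min.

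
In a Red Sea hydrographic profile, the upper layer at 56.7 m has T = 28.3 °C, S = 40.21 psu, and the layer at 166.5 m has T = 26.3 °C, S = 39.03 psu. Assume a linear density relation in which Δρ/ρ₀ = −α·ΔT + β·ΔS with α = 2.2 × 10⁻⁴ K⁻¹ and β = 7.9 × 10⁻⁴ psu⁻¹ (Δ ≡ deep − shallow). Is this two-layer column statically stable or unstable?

unstable

ΔT = 26.3 − 28.3 = -2.0 K and ΔS = 39.03 − 40.21 = -1.18 psu (deep − shallow).
−αΔT = 4.40 × 10⁻⁴; βΔS = -9.322 × 10⁻⁴; sum Δρ/ρ₀ = -4.922 × 10⁻⁴.
Δρ/ρ₀ < 0, so Δρ < 0: deeper water is lighter → statically unstable; the column would overturn.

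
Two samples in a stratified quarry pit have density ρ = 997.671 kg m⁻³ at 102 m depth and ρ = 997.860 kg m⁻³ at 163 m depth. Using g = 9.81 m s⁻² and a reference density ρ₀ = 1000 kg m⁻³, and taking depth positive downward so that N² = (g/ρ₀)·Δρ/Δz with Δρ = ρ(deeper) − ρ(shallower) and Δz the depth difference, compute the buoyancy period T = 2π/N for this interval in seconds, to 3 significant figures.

Δρ = 997.860 − 997.671 = 0.189 kg m⁻³ over Δz = 163 − 102 = 61 m.
N² = (9.81/1000) × (0.189/61) = 3.0395 × 10⁻⁵ s⁻².
N = √(3.0395 × 10⁻⁵) = 5.5132 × 10⁻³ rad s⁻¹, so T = 2π/N = 1.1397 × 10³ s ≈ 1.14 × 10³ s.
N² > 0, so the interval is statically stable.

1.14 × 10³ s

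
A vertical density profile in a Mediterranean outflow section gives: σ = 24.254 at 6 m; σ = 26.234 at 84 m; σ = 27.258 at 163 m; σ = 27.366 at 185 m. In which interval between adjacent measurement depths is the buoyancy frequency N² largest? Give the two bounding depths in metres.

Compute the density gradient over each adjacent pair:
  6–84 m: Δρ/Δz = 1.980/78 = 0.025 kg m⁻⁴
  84–163 m: Δρ/Δz = 1.024/79 = 0.013 kg m⁻⁴
  163–185 m: Δρ/Δz = 0.108/22 = 4.9 × 10⁻³ kg m⁻⁴
The largest gradient is in the 6–84 m interval — the pycnocline.

6–84 m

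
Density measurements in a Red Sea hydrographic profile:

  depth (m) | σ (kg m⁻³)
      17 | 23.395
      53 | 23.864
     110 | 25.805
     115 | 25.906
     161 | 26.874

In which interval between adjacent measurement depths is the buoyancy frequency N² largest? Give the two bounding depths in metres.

Compute the density gradient over each adjacent pair:
  17–53 m: Δρ/Δz = 0.469/36 = 0.013 kg m⁻⁴
  53–110 m: Δρ/Δz = 1.941/57 = 0.034 kg m⁻⁴
  110–115 m: Δρ/Δz = 0.101/5 = 0.020 kg m⁻⁴
  115–161 m: Δρ/Δz = 0.968/46 = 0.021 kg m⁻⁴
The largest gradient is in the 53–110 m interval — the pycnocline.

53–110 m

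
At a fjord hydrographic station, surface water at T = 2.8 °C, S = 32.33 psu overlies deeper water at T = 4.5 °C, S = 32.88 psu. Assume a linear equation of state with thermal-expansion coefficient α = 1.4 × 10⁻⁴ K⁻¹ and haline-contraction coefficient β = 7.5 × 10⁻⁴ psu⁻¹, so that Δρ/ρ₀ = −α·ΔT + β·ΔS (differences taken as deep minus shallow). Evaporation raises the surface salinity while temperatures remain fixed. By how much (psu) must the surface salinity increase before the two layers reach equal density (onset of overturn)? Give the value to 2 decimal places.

0.23 psu

Neutral buoyancy requires −α(T_deep − T_surf) + β(S_deep − S_surf′) = 0.
S_surf′ = S_deep − (α/β)·ΔT = 32.88 − (1.4 × 10⁻⁴/7.5 × 10⁻⁴)·(+1.7) = 32.5627 psu.
Increase required: 32.5627 − 32.33 = 0.2327 psu.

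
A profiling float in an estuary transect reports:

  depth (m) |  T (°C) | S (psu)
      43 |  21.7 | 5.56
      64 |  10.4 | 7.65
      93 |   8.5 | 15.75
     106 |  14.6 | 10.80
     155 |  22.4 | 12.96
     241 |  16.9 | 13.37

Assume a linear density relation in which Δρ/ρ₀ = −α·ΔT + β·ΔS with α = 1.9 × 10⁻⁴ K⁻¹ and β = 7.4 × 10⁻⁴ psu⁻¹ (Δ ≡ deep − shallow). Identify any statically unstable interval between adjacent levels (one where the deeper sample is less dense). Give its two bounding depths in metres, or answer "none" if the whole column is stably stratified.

Evaluate Δρ/ρ₀ = −αΔT + βΔS across each adjacent pair:
  43–64 m: −αΔT+βΔS = −(1.9 × 10⁻⁴)(-11.3)+(7.4 × 10⁻⁴)(+2.09) = 3.7 × 10⁻³ → stable
  64–93 m: −αΔT+βΔS = −(1.9 × 10⁻⁴)(-1.9)+(7.4 × 10⁻⁴)(+8.10) = 6.4 × 10⁻³ → stable
  93–106 m: −αΔT+βΔS = −(1.9 × 10⁻⁴)(+6.1)+(7.4 × 10⁻⁴)(-4.95) = -4.8 × 10⁻³ → UNSTABLE
  106–155 m: −αΔT+βΔS = −(1.9 × 10⁻⁴)(+7.8)+(7.4 × 10⁻⁴)(+2.16) = 1.2 × 10⁻⁴ → stable
  155–241 m: −αΔT+βΔS = −(1.9 × 10⁻⁴)(-5.5)+(7.4 × 10⁻⁴)(+0.41) = 1.3 × 10⁻³ → stable
The 93–106 m interval has Δρ < 0: lighter water underlies denser water.

93–106 m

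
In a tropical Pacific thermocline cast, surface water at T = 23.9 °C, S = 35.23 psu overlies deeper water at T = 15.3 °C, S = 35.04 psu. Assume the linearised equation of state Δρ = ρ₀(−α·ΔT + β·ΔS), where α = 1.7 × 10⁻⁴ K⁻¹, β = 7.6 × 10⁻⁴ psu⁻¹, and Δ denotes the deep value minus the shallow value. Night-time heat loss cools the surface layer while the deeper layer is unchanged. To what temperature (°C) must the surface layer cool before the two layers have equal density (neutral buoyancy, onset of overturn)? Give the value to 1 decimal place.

16.1 °C

Neutral buoyancy requires Δρ = 0, i.e. −α(T_deep − T_surf′) + β(S_deep − S_surf) = 0.
T_surf′ = T_deep − (β/α)·ΔS = 15.3 − (7.6 × 10⁻⁴/1.7 × 10⁻⁴)·(-0.19) = 16.149 °C.
Cooling required: 23.9 − (16.149) = 7.751 °C.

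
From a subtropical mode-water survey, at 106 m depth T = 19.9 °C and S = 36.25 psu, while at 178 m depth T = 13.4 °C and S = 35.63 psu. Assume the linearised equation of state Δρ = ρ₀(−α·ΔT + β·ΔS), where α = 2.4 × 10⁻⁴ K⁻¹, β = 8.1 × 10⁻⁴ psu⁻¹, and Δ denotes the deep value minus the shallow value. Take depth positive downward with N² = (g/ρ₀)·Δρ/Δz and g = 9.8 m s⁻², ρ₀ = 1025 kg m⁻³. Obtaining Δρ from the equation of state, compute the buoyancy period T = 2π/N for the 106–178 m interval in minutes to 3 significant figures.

8.73 min

ΔT = -6.5 K, ΔS = -0.62 psu (deep − shallow).
Δρ/ρ₀ = −αΔT + βΔS = 1.56 × 10⁻³ − 5.022 × 10⁻⁴ = 1.0578 × 10⁻³, so Δρ ≈ 1.084 kg m⁻³.
N² = (g/ρ₀)·Δρ/Δz = g·(Δρ/ρ₀)/Δz = 9.8 × 1.0578 × 10⁻³ / 72 = 1.4398 × 10⁻⁴ s⁻².
N = √(1.4398 × 10⁻⁴) = 0.011999 rad s⁻¹ → T = 2π/N = 523.64 s = 8.7273 min ≈ 8.73 min.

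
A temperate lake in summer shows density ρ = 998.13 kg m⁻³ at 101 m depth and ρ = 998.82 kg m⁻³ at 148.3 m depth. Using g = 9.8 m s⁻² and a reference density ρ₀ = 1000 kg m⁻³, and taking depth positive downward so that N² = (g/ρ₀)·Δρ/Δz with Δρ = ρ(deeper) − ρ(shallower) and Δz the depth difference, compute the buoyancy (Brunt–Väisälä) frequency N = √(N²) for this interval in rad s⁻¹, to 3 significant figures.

0.0120 rad s⁻¹

Δρ = 998.82 − 998.13 = 0.69 kg m⁻³ over Δz = 148.3 − 101 = 47.3 m.
N² = (9.8/1000) × (0.69/47.3) = 1.4296 × 10⁻⁴ s⁻².
N = √(1.4296 × 10⁻⁴) = 0.011957 rad s⁻¹ ≈ 0.0120 rad s⁻¹.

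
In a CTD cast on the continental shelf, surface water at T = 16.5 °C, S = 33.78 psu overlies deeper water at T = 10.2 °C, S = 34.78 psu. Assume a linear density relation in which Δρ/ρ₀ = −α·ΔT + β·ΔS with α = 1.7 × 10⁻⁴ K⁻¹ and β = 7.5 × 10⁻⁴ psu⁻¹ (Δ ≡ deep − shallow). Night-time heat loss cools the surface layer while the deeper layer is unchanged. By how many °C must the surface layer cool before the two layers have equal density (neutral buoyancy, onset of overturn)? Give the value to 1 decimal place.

Neutral buoyancy requires Δρ = 0, i.e. −α(T_deep − T_surf′) + β(S_deep − S_surf) = 0.
T_surf′ = T_deep − (β/α)·ΔS = 10.2 − (7.5 × 10⁻⁴/1.7 × 10⁻⁴)·(+1.00) = 5.788 °C.
Cooling required: 16.5 − (5.788) = 10.712 °C.

10.7 °C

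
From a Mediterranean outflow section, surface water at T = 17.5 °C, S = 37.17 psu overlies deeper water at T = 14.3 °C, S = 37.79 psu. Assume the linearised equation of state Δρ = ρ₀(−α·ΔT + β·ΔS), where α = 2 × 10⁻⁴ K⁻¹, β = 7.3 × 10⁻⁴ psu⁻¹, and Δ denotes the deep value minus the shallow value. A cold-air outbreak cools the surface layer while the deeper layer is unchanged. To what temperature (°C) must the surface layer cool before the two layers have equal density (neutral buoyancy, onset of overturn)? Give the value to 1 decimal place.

12.0 °C

Neutral buoyancy requires Δρ = 0, i.e. −α(T_deep − T_surf′) + β(S_deep − S_surf) = 0.
T_surf′ = T_deep − (β/α)·ΔS = 14.3 − (7.3 × 10⁻⁴/2 × 10⁻⁴)·(+0.62) = 12.037 °C.
Cooling required: 17.5 − (12.037) = 5.463 °C.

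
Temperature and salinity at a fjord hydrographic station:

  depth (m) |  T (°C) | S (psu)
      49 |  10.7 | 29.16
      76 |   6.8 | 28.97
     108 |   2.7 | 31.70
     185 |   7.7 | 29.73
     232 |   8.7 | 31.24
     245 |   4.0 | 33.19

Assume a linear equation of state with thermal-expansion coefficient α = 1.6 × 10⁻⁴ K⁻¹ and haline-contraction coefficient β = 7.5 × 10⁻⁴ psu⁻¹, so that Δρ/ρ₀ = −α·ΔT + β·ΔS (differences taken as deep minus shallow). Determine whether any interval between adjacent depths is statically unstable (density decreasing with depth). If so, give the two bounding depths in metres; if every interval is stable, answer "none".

108–185 m

Evaluate Δρ/ρ₀ = −αΔT + βΔS across each adjacent pair:
  49–76 m: −αΔT+βΔS = −(1.6 × 10⁻⁴)(-3.9)+(7.5 × 10⁻⁴)(-0.19) = 4.8 × 10⁻⁴ → stable
  76–108 m: −αΔT+βΔS = −(1.6 × 10⁻⁴)(-4.1)+(7.5 × 10⁻⁴)(+2.73) = 2.7 × 10⁻³ → stable
  108–185 m: −αΔT+βΔS = −(1.6 × 10⁻⁴)(+5.0)+(7.5 × 10⁻⁴)(-1.97) = -2.3 × 10⁻³ → UNSTABLE
  185–232 m: −αΔT+βΔS = −(1.6 × 10⁻⁴)(+1.0)+(7.5 × 10⁻⁴)(+1.51) = 9.7 × 10⁻⁴ → stable
  232–245 m: −αΔT+βΔS = −(1.6 × 10⁻⁴)(-4.7)+(7.5 × 10⁻⁴)(+1.95) = 2.2 × 10⁻³ → stable
The 108–185 m interval has Δρ < 0: lighter water underlies denser water.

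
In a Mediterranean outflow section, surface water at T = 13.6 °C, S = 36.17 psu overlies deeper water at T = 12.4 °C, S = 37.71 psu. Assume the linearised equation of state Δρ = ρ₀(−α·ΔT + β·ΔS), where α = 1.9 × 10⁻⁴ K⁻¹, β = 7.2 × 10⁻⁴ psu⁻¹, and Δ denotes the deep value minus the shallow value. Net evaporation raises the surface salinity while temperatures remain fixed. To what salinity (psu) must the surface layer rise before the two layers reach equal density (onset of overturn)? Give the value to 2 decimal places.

38.03 psu

Neutral buoyancy requires −α(T_deep − T_surf) + β(S_deep − S_surf′) = 0.
S_surf′ = S_deep − (α/β)·ΔT = 37.71 − (1.9 × 10⁻⁴/7.2 × 10⁻⁴)·(-1.2) = 38.0267 psu.
Increase required: 38.0267 − 36.17 = 1.8567 psu.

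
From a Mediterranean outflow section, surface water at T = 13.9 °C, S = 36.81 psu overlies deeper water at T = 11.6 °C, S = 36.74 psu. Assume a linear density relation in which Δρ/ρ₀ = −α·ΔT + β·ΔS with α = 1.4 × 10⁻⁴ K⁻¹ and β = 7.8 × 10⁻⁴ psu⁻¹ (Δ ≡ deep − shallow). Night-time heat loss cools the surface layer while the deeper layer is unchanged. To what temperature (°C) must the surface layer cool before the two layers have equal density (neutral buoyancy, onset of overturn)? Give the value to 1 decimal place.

Neutral buoyancy requires Δρ = 0, i.e. −α(T_deep − T_surf′) + β(S_deep − S_surf) = 0.
T_surf′ = T_deep − (β/α)·ΔS = 11.6 − (7.8 × 10⁻⁴/1.4 × 10⁻⁴)·(-0.07) = 11.990 °C.
Cooling required: 13.9 − (11.990) = 1.910 °C.

12.0 °C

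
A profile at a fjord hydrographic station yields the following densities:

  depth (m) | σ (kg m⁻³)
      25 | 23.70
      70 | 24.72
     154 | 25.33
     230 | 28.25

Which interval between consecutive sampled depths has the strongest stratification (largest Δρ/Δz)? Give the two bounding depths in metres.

Compute the density gradient over each adjacent pair:
  25–70 m: Δρ/Δz = 1.02/45 = 0.023 kg m⁻⁴
  70–154 m: Δρ/Δz = 0.61/84 = 7.3 × 10⁻³ kg m⁻⁴
  154–230 m: Δρ/Δz = 2.92/76 = 0.038 kg m⁻⁴
The largest gradient is in the 154–230 m interval — the pycnocline.

154–230 m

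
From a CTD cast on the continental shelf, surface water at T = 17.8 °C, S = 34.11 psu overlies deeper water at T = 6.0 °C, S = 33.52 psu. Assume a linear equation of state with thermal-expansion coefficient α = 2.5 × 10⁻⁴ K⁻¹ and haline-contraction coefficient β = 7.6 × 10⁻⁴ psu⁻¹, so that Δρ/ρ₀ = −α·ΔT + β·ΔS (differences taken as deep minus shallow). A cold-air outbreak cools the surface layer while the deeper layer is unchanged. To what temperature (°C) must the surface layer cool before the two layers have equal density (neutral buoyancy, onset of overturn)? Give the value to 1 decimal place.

7.8 °C

Neutral buoyancy requires Δρ = 0, i.e. −α(T_deep − T_surf′) + β(S_deep − S_surf) = 0.
T_surf′ = T_deep − (β/α)·ΔS = 6.0 − (7.6 × 10⁻⁴/2.5 × 10⁻⁴)·(-0.59) = 7.794 °C.
Cooling required: 17.8 − (7.794) = 10.006 °C.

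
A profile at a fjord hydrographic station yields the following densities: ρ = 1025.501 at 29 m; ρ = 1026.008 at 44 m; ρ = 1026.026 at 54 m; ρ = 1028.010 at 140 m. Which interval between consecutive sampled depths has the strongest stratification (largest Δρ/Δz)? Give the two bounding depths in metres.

29–44 m

Compute the density gradient over each adjacent pair:
  29–44 m: Δρ/Δz = 0.507/15 = 0.034 kg m⁻⁴
  44–54 m: Δρ/Δz = 0.018/10 = 1.8 × 10⁻³ kg m⁻⁴
  54–140 m: Δρ/Δz = 1.984/86 = 0.023 kg m⁻⁴
The largest gradient is in the 29–44 m interval — the pycnocline.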